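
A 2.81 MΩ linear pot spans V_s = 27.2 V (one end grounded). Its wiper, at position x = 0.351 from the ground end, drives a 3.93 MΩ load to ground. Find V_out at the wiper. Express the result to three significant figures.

V_out ≈ 8.21 V

Split the track: R_lower = x·R_p = 0.9863 MΩ, R_upper = (1−x)·R_p = 1.824 MΩ.
(x·R_p) ‖ R_L = 0.7884 MΩ.
Then V_out = V_s · 0.7884/(1.824 + 0.7884) = 8.210 V.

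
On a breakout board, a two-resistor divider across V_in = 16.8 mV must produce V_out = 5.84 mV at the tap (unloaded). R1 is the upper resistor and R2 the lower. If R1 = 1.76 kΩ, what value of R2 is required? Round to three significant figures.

R2 ≈ 0.938 kΩ

Required fraction k = V_out/V_in = 0.3476.
R2 = R1 · 0.3476/(1 − 0.3476) = 0.9378 kΩ.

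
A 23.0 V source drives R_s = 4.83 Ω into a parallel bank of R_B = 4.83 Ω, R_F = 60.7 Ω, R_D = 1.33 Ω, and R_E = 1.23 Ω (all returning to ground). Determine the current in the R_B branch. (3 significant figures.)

I ≈ 0.494 A

Parallel bank: R_p = 1/(1/4.83 + 1/60.7 + 1/1.33 + 1/1.23) = 0.5592 Ω.
Node voltage V_A = V_CC · R_p/(R_s + R_p) = 23.0 × 0.1038 = 2.386 V.
I(R_B) = V_A / R_B = 2.386/4.83 = 0.4941 A.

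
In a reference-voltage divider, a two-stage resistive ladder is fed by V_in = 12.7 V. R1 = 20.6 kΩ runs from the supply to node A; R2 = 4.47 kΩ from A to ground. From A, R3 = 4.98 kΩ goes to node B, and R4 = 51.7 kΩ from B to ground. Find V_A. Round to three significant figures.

V_A ≈ 2.13 V

Looking into the second stage from A: R3 + R4 = 56.68 kΩ appears in parallel with R2.
R2 ‖ (R3+R4) = 4.143 kΩ.
So V_A = 12.7 × 0.1674 = 2.127 V.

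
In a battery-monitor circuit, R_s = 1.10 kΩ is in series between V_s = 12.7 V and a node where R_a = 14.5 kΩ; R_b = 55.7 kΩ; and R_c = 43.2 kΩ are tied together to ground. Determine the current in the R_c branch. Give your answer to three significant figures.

Combine the parallel branches: R_p = (1/14.5 + 1/55.7 + 1/43.2)⁻¹ = 9.085 kΩ.
V_A by voltage divider: V_A = 12.7 × 9.085/(1.10 + 9.085) = 11.33 V.
Branch current I = V_A/R_c = 11.33/43.2 = 0.2622 mA.
(Equivalently: I_total = 1.247 mA, then current-divider fraction G_k/ΣG = 0.2103.)

I ≈ 0.262 mA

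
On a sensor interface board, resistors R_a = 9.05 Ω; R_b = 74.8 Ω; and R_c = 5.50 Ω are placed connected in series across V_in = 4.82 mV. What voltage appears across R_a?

V ≈ 0.488 mV

ΣR = 9.05 + 74.8 + 5.50 = 89.35 Ω.
By the voltage-divider rule, V = 4.82 × 9.050/89.35 = 0.4882 mV.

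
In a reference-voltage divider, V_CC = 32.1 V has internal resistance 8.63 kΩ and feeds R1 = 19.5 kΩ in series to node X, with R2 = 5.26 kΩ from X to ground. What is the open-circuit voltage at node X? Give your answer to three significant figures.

R1' = 8.63 + 19.5 = 28.13 kΩ (source resistance + R1).
With X open, the divider is unloaded: V_th = 32.1 × 5.26/33.39 = 5.057 V.

V_th ≈ 5.06 V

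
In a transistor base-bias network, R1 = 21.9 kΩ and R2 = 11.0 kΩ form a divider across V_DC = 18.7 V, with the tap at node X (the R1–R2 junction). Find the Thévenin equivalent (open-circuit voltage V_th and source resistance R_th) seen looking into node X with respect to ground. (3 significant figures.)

With X open, the divider is unloaded: V_th = 18.7 × 11.0/32.90 = 6.252 V.
Looking into X with the source shorted: R_th = R1·R2/(R1+R2) = 21.90 × 11.0/32.90 = 7.322 kΩ.

V_th ≈ 6.25 V, R_th ≈ 7.32 kΩ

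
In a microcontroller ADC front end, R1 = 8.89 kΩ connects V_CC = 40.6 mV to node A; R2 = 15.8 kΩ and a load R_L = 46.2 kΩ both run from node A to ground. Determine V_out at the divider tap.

R2 ‖ R_L = (15.8 × 46.2)/(15.8 + 46.2) = 11.77 kΩ.
Now apply the divider: V_out = 40.6 × 0.5698 = 23.13 mV.

V_out ≈ 23.1 mV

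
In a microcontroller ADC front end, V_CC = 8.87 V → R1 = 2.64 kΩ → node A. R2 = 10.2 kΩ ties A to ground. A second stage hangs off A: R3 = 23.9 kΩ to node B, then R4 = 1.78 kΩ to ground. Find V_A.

V_A ≈ 6.51 V

Looking into the second stage from A: R3 + R4 = 25.68 kΩ appears in parallel with R2.
R2 ‖ (R3+R4) = 7.300 kΩ.
So V_A = 8.87 × 0.7344 = 6.514 V.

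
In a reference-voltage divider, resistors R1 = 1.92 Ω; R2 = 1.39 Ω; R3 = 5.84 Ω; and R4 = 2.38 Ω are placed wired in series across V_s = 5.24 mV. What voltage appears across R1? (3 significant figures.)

ΣR = 1.92 + 1.39 + 5.84 + 2.38 = 11.53 Ω.
Voltage divider: V = V_s · (1.920 / 11.53) = 5.24 × 0.1665 = 0.8726 mV.

V ≈ 0.873 mV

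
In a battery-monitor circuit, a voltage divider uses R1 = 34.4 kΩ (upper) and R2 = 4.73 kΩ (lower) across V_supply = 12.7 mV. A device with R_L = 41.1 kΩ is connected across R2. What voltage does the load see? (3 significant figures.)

V_out ≈ 1.39 mV

First combine the lower leg with the load: R2 ‖ R_L = 4.242 kΩ.
Then V_out = V_supply · R2'/(R1 + R2') = 12.7 × 4.242/38.64 = 1.394 mV.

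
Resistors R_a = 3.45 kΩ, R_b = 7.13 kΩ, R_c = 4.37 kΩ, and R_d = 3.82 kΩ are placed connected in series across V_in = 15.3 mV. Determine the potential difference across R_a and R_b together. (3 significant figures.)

V ≈ 8.62 mV

Total series resistance ΣR = 3.45 + 7.13 + 4.37 + 3.82 = 18.77 kΩ.
R_{R_a..R_b} = 3.45 + 7.13 = 10.58 kΩ.
V = V_in · R/ΣR = 15.3 × 0.5637 = 8.624 mV.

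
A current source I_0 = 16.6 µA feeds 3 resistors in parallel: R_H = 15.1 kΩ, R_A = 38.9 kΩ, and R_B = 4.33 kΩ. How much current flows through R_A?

I ≈ 1.32 µA

Total conductance ΣG = 1/15.1 + 1/38.9 + 1/4.33 = 0.3229 (units of 1/kΩ).
By the current-divider rule, I = I_0 · G_k/ΣG = 16.6 × 0.07962 = 1.322 µA.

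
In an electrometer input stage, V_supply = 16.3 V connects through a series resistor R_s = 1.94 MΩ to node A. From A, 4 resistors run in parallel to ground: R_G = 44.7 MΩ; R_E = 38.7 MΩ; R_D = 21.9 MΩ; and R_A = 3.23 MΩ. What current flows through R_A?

I ≈ 2.83 µA

Equivalent of the parallel group: R_p = 2.478 MΩ.
V_A by voltage divider: V_A = 16.3 × 2.478/(1.94 + 2.478) = 9.143 V.
Branch current I = V_A/R_A = 9.143/3.23 = 2.831 µA.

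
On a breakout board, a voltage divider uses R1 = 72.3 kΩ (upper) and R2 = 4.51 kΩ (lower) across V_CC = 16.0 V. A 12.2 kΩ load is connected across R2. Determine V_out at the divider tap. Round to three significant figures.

V_out ≈ 0.697 V

The load sits in parallel with R2, giving an effective lower resistance R2' = R2·R_L/(R2+R_L) = 3.293 kΩ.
Then V_out = V_CC · R2'/(R1 + R2') = 16.0 × 3.293/75.59 = 0.6969 V.
(Unloaded it would be 0.939 V; the load pulls it down.)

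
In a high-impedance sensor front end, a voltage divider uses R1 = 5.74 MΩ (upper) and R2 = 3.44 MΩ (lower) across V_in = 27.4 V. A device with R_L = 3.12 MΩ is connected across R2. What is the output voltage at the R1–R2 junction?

First combine the lower leg with the load: R2 ‖ R_L = 1.636 MΩ.
Then V_out = V_in · R2'/(R1 + R2') = 27.4 × 1.636/7.376 = 6.078 V.
(Unloaded it would be 10.3 V; the load pulls it down.)

V_out ≈ 6.08 V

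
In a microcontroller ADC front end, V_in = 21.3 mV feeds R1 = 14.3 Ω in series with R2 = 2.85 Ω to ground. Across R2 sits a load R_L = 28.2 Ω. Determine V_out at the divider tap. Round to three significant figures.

V_out ≈ 3.26 mV

The load sits in parallel with R2, giving an effective lower resistance R2' = R2·R_L/(R2+R_L) = 2.588 Ω.
Then V_out = V_in · R2'/(R1 + R2') = 21.3 × 2.588/16.89 = 3.265 mV.
(Unloaded it would be 3.54 mV; the load pulls it down.)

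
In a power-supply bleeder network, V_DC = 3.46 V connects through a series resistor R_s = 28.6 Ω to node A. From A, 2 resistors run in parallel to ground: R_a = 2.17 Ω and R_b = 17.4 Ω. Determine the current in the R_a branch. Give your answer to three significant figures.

Equivalent of the parallel group: R_p = 1.929 Ω.
V_A = 3.46 × 1.929/30.53 = 0.2187 V.
I(R_a) = V_A / R_a = 0.2187/2.17 = 0.1008 A.

I ≈ 0.101 A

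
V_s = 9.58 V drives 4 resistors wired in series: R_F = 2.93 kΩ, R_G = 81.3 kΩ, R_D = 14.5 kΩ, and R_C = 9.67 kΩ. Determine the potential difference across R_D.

ΣR = 2.93 + 81.3 + 14.5 + 9.67 = 108.4 kΩ.
By the voltage-divider rule, V = 9.58 × 14.50/108.4 = 1.281 V.

V ≈ 1.28 V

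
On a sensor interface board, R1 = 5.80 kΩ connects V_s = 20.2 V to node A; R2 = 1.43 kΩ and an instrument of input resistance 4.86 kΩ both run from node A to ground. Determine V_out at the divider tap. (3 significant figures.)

R2 ‖ R_L = (1.43 × 4.86)/(1.43 + 4.86) = 1.105 kΩ.
Now apply the divider: V_out = 20.2 × 0.1600 = 3.232 V.

V_out ≈ 3.23 V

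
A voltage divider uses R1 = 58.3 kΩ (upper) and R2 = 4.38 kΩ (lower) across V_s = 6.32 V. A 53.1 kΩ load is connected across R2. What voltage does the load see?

V_out ≈ 0.410 V

R2 ‖ R_L = (4.38 × 53.1)/(4.38 + 53.1) = 4.046 kΩ.
Then V_out = V_s · R2'/(R1 + R2') = 6.32 × 4.046/62.35 = 0.4102 V.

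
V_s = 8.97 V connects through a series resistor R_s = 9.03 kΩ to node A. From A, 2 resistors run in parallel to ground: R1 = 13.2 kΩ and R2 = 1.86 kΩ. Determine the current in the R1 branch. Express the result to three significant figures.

I ≈ 0.104 mA

Equivalent of the parallel group: R_p = 1.630 kΩ.
V_A = 8.97 × 1.630/10.66 = 1.372 V.
I(R1) = V_A / R1 = 1.372/13.2 = 0.1039 mA.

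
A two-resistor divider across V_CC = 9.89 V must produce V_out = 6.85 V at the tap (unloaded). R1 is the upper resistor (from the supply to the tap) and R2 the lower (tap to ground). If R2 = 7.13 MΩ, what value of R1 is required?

R1 ≈ 3.16 MΩ

The divider ratio is R2/(R1+R2) = 6.85/9.89 = 0.6926.
R1 = R2·(1/k − 1) = 7.13 × 0.4438 = 3.164 MΩ.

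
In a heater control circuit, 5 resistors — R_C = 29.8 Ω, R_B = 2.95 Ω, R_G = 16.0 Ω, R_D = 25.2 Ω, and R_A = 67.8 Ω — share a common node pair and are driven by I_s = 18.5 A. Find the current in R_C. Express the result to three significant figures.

I ≈ 1.27 A

Total conductance ΣG = 1/29.8 + 1/2.95 + 1/16.0 + 1/25.2 + 1/67.8 = 0.4895 (units of 1/Ω).
R_C takes the fraction G_k/ΣG = 0.03356/0.4895 = 0.06856, so I = 18.5 × 0.06856 = 1.268 A.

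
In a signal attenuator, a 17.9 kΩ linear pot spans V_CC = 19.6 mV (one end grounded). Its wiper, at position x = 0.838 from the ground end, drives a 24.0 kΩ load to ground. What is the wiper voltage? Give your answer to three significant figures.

Lower segment x·R_p = 15.00 kΩ; upper segment (1−x)·R_p = 2.900 kΩ.
Lower segment in parallel with the load: 15.00 ‖ 24.0 = 9.231 kΩ.
Loaded-divider output: V_out = 19.6 × 0.7610 = 14.91 mV.
(Unloaded: V_out = x·V_CC = 16.4 mV.)

V_out ≈ 14.9 mV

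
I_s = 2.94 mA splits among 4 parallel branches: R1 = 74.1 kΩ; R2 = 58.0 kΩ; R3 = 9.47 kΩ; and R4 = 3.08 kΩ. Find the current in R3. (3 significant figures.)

Total conductance ΣG = 1/74.1 + 1/58.0 + 1/9.47 + 1/3.08 = 0.4610 (units of 1/kΩ).
Current divider: I(R3) = I_s · G_k/ΣG = 2.94 × (0.1056/0.4610) = 2.94 × 0.2291 = 0.6734 mA.

I ≈ 0.673 mA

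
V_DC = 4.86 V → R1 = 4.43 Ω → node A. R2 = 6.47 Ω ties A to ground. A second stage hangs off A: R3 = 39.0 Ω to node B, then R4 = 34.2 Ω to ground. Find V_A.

Node A sees R2 in parallel with the series input of stage 2, R3 + R4 = 73.20 Ω.
R2 ‖ (R3+R4) = 5.945 Ω.
First divider: V_A = V_DC · 5.945/(4.43 + 5.945) = 2.785 V.

V_A ≈ 2.78 V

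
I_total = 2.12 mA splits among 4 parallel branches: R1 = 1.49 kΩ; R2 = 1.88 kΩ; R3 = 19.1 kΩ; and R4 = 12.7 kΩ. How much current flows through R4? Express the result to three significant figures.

I ≈ 0.125 mA

Conductances: ΣG = 1/1.49 + 1/1.88 + 1/19.1 + 1/12.7 = 1.334 (1/kΩ).
R4 takes the fraction G_k/ΣG = 0.07874/1.334 = 0.05902, so I = 2.12 × 0.05902 = 0.1251 mA.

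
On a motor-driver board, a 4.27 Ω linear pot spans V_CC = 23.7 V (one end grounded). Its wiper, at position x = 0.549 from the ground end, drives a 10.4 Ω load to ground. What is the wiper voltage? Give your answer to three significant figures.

V_out ≈ 11.8 V

Split the track: R_lower = x·R_p = 2.344 Ω, R_upper = (1−x)·R_p = 1.926 Ω.
R_L loads the lower segment: effective lower R = 1.913 Ω.
Loaded-divider output: V_out = 23.7 × 0.4983 = 11.81 V.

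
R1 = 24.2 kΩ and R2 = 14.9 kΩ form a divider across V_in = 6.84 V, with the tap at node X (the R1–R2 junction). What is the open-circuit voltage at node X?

V_th ≈ 2.61 V

Open-circuit (no load on X): V_th = V_in · R2/(R1 + R2) = 6.84 × 14.9/(24.20 + 14.9) = 2.607 V.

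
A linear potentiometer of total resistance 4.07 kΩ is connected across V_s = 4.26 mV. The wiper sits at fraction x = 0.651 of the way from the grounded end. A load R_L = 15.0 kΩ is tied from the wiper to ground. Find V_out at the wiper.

V_out ≈ 2.61 mV

Lower segment x·R_p = 2.650 kΩ; upper segment (1−x)·R_p = 1.420 kΩ.
R_L loads the lower segment: effective lower R = 2.252 kΩ.
V_out = 4.26 × 2.252/(1.420 + 2.252) = 2.612 mV.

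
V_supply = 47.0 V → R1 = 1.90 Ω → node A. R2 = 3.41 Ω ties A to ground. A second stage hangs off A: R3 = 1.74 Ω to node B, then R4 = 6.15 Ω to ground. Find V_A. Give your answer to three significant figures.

V_A ≈ 26.1 V

Looking into the second stage from A: R3 + R4 = 7.890 Ω appears in parallel with R2.
Effective lower resistance at A: R2 ‖ 7.890 = 2.381 Ω.
V_A = 47.0 × 2.381/(1.90 + 2.381) = 26.14 V.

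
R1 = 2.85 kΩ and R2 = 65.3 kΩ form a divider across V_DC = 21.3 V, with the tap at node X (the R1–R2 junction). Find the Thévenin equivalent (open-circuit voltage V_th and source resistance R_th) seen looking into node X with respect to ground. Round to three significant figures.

V_th is the unloaded tap voltage: V_DC · R2/(R1+R2) = 21.3 × 0.9582 = 20.41 V.
Zeroing V_DC shorts the top of R1 to ground, so R_th = R1 ‖ R2 = 2.731 kΩ.

V_th ≈ 20.4 V, R_th ≈ 2.73 kΩ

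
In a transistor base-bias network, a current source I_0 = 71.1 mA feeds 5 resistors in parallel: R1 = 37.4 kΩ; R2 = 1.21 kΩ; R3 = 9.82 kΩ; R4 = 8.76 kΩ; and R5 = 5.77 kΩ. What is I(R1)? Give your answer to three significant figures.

Conductances: ΣG = 1/37.4 + 1/1.21 + 1/9.82 + 1/8.76 + 1/5.77 = 1.242 (1/kΩ).
Current divider: I(R1) = I_0 · G_k/ΣG = 71.1 × (0.02674/1.242) = 71.1 × 0.02152 = 1.530 mA.

I ≈ 1.53 mA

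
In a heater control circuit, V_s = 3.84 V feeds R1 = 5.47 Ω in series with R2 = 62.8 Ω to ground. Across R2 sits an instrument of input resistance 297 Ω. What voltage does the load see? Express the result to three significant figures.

First combine the lower leg with the load: R2 ‖ R_L = 51.84 Ω.
Then V_out = V_s · R2'/(R1 + R2') = 3.84 × 51.84/57.31 = 3.473 V.

V_out ≈ 3.47 V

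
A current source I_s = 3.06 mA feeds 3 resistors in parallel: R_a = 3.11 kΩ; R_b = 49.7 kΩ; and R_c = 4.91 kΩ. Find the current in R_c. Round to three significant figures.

ΣG = 1/3.11 + 1/49.7 + 1/4.91 = 0.5453.
By the current-divider rule, I = I_s · G_k/ΣG = 3.06 × 0.3735 = 1.143 mA.

I ≈ 1.14 mA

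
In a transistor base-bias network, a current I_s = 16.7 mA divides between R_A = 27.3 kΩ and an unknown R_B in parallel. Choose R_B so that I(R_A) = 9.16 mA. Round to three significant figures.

R_B ≈ 33.2 kΩ

In a two-way split, I_A/I_s = R_B/(R_A + R_B).
9.16/16.7 = R_B/(R_A + R_B) → R_B = R_A · (0.5485)/(1 − 0.5485) = 27.3 × 1.215 = 33.17 kΩ.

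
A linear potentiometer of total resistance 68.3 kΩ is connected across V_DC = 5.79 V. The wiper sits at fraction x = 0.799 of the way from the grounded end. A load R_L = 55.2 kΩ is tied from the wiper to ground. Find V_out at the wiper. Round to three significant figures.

V_out ≈ 3.86 V

Split the track: R_lower = x·R_p = 54.57 kΩ, R_upper = (1−x)·R_p = 13.73 kΩ.
(x·R_p) ‖ R_L = 27.44 kΩ.
V_out = 5.79 × 27.44/(13.73 + 27.44) = 3.859 V.
(Unloaded: V_out = x·V_DC = 4.63 V.)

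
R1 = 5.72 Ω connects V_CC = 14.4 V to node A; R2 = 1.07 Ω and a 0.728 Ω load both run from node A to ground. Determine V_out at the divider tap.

V_out ≈ 1.01 V

R2 ‖ R_L = (1.07 × 0.728)/(1.07 + 0.728) = 0.4332 Ω.
Then V_out = V_CC · R2'/(R1 + R2') = 14.4 × 0.4332/6.153 = 1.014 V.
(Unloaded it would be 2.27 V; the load pulls it down.)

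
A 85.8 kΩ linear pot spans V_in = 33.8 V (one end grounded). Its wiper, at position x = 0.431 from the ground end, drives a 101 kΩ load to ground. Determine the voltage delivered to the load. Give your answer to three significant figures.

V_out ≈ 12.1 V

Split the track: R_lower = x·R_p = 36.98 kΩ, R_upper = (1−x)·R_p = 48.82 kΩ.
(x·R_p) ‖ R_L = 27.07 kΩ.
V_out = 33.8 × 27.07/(48.82 + 27.07) = 12.06 V.
(Unloaded: V_out = x·V_in = 14.6 V.)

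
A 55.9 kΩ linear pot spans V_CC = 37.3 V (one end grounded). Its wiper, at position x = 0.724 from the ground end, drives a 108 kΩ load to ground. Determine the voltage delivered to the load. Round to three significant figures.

V_out ≈ 24.5 V

Lower segment x·R_p = 40.47 kΩ; upper segment (1−x)·R_p = 15.43 kΩ.
Lower segment in parallel with the load: 40.47 ‖ 108 = 29.44 kΩ.
Loaded-divider output: V_out = 37.3 × 0.6561 = 24.47 V.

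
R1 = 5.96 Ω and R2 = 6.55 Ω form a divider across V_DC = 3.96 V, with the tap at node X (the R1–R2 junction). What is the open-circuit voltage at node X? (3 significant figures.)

V_th ≈ 2.07 V

V_th is the unloaded tap voltage: V_DC · R2/(R1+R2) = 3.96 × 0.5236 = 2.073 V.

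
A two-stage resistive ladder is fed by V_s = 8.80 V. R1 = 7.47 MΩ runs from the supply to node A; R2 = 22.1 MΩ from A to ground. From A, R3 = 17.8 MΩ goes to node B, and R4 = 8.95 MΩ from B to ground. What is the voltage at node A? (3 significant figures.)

Node A sees R2 in parallel with the series input of stage 2, R3 + R4 = 26.75 MΩ.
R2 ‖ (R3+R4) = 12.10 MΩ.
First divider: V_A = V_s · 12.10/(7.47 + 12.10) = 5.441 V.

V_A ≈ 5.44 V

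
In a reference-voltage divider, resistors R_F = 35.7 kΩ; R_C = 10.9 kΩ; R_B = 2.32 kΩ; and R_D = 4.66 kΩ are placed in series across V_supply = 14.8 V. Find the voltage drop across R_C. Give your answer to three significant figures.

V ≈ 3.01 V

ΣR = 35.7 + 10.9 + 2.32 + 4.66 = 53.58 kΩ.
By the voltage-divider rule, V = 14.8 × 10.90/53.58 = 3.011 V.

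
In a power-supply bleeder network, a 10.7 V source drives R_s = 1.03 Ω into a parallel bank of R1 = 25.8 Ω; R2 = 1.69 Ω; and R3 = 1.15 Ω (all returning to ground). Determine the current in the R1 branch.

Equivalent of the parallel group: R_p = 0.6666 Ω.
Node voltage V_A = V_CC · R_p/(R_s + R_p) = 10.7 × 0.3929 = 4.204 V.
Branch current I = V_A/R1 = 4.204/25.8 = 0.1630 A.

I ≈ 0.163 A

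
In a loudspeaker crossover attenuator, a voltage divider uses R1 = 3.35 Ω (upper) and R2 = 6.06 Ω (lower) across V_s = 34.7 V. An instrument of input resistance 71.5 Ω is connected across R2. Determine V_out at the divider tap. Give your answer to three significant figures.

R2 ‖ R_L = (6.06 × 71.5)/(6.06 + 71.5) = 5.587 Ω.
Voltage divider with the loaded lower leg: V_out = 34.7 × 5.587/(3.35 + 5.587) = 34.7 × 0.6251 = 21.69 V.
(Unloaded it would be 22.3 V; the load pulls it down.)

V_out ≈ 21.7 V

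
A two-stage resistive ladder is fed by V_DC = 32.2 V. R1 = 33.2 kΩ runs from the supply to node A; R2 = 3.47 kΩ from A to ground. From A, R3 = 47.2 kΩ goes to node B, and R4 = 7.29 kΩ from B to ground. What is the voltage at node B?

V_B ≈ 0.385 V

Looking into the second stage from A: R3 + R4 = 54.49 kΩ appears in parallel with R2.
Effective lower resistance at A: R2 ‖ 54.49 = 3.262 kΩ.
First divider: V_A = V_DC · 3.262/(33.2 + 3.262) = 2.881 V.
Stage 2 is unloaded, so V_B = V_A · R4/(R3+R4) = 2.881 × 7.29/54.49 = 0.3854 V.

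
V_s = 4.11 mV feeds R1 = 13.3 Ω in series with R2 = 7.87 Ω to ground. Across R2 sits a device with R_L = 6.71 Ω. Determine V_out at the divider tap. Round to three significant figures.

V_out ≈ 0.880 mV

First combine the lower leg with the load: R2 ‖ R_L = 3.622 Ω.
Voltage divider with the loaded lower leg: V_out = 4.11 × 3.622/(13.3 + 3.622) = 4.11 × 0.2140 = 0.8797 mV.
(Unloaded it would be 1.53 mV; the load pulls it down.)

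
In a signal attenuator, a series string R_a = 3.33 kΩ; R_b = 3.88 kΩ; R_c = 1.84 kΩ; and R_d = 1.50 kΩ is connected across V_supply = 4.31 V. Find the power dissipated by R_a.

P ≈ 0.556 mW

The common current is I = 4.31/10.55 = 0.4085 mA.
P(R_a) = I²·R_a = (0.4085)² × 3.33 = 0.5558 mW.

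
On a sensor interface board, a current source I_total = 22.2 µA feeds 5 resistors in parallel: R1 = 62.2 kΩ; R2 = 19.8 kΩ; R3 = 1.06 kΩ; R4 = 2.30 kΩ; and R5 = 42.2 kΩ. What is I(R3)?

I ≈ 14.3 µA

ΣG = 1/62.2 + 1/19.8 + 1/1.06 + 1/2.30 + 1/42.2 = 1.468.
By the current-divider rule, I = I_total · G_k/ΣG = 22.2 × 0.6424 = 14.26 µA.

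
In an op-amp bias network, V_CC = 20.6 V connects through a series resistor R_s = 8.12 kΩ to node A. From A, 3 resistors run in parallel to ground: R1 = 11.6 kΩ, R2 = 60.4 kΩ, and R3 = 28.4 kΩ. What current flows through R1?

I ≈ 0.838 mA

Combine the parallel branches: R_p = (1/11.6 + 1/60.4 + 1/28.4)⁻¹ = 7.248 kΩ.
V_A = 20.6 × 7.248/15.37 = 9.715 V.
Branch current I = V_A/R1 = 9.715/11.6 = 0.8375 mA.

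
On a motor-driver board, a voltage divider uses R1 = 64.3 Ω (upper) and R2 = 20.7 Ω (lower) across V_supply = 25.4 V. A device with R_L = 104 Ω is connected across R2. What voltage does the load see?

V_out ≈ 5.38 V

First combine the lower leg with the load: R2 ‖ R_L = 17.26 Ω.
Then V_out = V_supply · R2'/(R1 + R2') = 25.4 × 17.26/81.56 = 5.376 V.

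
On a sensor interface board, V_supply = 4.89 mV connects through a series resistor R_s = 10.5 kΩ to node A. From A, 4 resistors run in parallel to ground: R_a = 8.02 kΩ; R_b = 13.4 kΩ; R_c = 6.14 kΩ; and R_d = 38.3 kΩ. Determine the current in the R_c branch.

Equivalent of the parallel group: R_p = 2.575 kΩ.
V_A by voltage divider: V_A = 4.89 × 2.575/(10.5 + 2.575) = 0.9632 mV.
I(R_c) = V_A / R_c = 0.9632/6.14 = 0.1569 µA.

I ≈ 0.157 µA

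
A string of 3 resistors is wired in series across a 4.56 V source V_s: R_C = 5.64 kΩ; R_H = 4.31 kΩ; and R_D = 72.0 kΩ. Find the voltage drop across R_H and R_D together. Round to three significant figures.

Series total: ΣR = 5.64 + 4.31 + 72.0 = 81.95 kΩ.
R_{R_H..R_D} = 4.31 + 72.0 = 76.31 kΩ.
V = V_s · R/ΣR = 4.56 × 0.9312 = 4.246 V.

V ≈ 4.25 V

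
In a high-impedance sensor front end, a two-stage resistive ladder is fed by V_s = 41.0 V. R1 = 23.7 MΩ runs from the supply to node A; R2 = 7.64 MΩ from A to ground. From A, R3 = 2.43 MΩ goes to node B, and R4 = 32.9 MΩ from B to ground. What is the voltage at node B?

Looking into the second stage from A: R3 + R4 = 35.33 MΩ appears in parallel with R2.
R2 ‖ (R3+R4) = 6.282 MΩ.
First divider: V_A = V_s · 6.282/(23.7 + 6.282) = 8.590 V.
Then the unloaded second divider: V_B = V_A × R4/(R3+R4) = 8.590 × 0.9312 = 7.999 V.

V_B ≈ 8.00 V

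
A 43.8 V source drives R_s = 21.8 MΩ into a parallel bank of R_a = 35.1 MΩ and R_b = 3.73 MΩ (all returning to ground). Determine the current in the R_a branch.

Combine the parallel branches: R_p = (1/35.1 + 1/3.73)⁻¹ = 3.372 MΩ.
V_A by voltage divider: V_A = 43.8 × 3.372/(21.8 + 3.372) = 5.867 V.
I(R_a) = V_A / R_a = 5.867/35.1 = 0.1671 µA.

I ≈ 0.167 µA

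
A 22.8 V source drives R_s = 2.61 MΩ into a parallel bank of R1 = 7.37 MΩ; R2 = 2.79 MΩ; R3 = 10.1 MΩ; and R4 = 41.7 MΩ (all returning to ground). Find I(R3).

I ≈ 0.865 µA

Parallel bank: R_p = 1/(1/7.37 + 1/2.79 + 1/10.1 + 1/41.7) = 1.620 MΩ.
V_A by voltage divider: V_A = 22.8 × 1.620/(2.61 + 1.620) = 8.734 V.
I(R3) = V_A / R3 = 8.734/10.1 = 0.8647 µA.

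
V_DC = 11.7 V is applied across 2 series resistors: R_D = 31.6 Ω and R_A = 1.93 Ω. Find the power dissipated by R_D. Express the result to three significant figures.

ΣR = 33.53 Ω → I = 11.7/33.53 = 0.3489 A.
V(R_D) = I·R = 11.03 V; P = V·I = 11.03 × 0.3489 = 3.848 W.

P ≈ 3.85 W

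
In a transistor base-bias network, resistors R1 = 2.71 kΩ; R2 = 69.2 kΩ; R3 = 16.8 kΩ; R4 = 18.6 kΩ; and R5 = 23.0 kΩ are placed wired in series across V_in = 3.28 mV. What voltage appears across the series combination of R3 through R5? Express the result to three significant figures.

Total series resistance ΣR = 2.71 + 69.2 + 16.8 + 18.6 + 23.0 = 130.3 kΩ.
R_{R3..R5} = 16.8 + 18.6 + 23.0 = 58.40 kΩ.
V = V_in · R/ΣR = 3.28 × 0.4482 = 1.470 mV.

V ≈ 1.47 mV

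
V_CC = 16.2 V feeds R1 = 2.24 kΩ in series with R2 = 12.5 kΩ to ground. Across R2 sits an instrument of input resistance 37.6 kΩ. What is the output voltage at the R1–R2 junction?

V_out ≈ 13.1 V

R2 ‖ R_L = (12.5 × 37.6)/(12.5 + 37.6) = 9.381 kΩ.
Voltage divider with the loaded lower leg: V_out = 16.2 × 9.381/(2.24 + 9.381) = 16.2 × 0.8072 = 13.08 V.
(Unloaded it would be 13.7 V; the load pulls it down.)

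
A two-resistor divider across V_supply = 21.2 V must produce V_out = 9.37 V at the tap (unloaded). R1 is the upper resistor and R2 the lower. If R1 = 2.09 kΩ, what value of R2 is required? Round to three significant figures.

The divider ratio is R2/(R1+R2) = 9.37/21.2 = 0.4420.
Rearranging, R2 = R1·k/(1−k) = 2.09 × 0.7921 = 1.655 kΩ.

R2 ≈ 1.66 kΩ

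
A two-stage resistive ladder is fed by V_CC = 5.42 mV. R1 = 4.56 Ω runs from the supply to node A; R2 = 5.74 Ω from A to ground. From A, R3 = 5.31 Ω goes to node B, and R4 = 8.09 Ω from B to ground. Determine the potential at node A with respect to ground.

V_A ≈ 2.54 mV

Looking into the second stage from A: R3 + R4 = 13.40 Ω appears in parallel with R2.
Effective lower resistance at A: R2 ‖ 13.40 = 4.019 Ω.
V_A = 5.42 × 4.019/(4.56 + 4.019) = 2.539 mV.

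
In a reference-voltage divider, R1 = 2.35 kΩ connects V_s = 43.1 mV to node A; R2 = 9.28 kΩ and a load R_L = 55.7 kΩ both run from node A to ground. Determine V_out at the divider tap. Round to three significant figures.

The load sits in parallel with R2, giving an effective lower resistance R2' = R2·R_L/(R2+R_L) = 7.955 kΩ.
Voltage divider with the loaded lower leg: V_out = 43.1 × 7.955/(2.35 + 7.955) = 43.1 × 0.7719 = 33.27 mV.

V_out ≈ 33.3 mV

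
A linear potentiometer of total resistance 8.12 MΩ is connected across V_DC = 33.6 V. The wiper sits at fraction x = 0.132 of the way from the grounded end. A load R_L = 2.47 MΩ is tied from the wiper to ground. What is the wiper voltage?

V_out ≈ 3.22 V

Lower segment x·R_p = 1.072 MΩ; upper segment (1−x)·R_p = 7.048 MΩ.
R_L loads the lower segment: effective lower R = 0.7475 MΩ.
Then V_out = V_DC · 0.7475/(7.048 + 0.7475) = 3.222 V.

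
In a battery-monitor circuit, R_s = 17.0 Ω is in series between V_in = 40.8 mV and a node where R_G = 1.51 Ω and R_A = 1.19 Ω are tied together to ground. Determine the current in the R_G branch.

I ≈ 1.02 mA

Combine the parallel branches: R_p = (1/1.51 + 1/1.19)⁻¹ = 0.6655 Ω.
V_A = 40.8 × 0.6655/17.67 = 1.537 mV.
Branch current I = V_A/R_G = 1.537/1.51 = 1.018 mA.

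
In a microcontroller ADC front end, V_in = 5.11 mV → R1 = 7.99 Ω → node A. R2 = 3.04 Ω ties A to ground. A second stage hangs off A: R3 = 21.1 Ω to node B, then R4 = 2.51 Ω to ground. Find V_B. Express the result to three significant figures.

Node A sees R2 in parallel with the series input of stage 2, R3 + R4 = 23.61 Ω.
R2 ‖ (R3+R4) = 2.693 Ω.
First divider: V_A = V_in · 2.693/(7.99 + 2.693) = 1.288 mV.
V_B = V_A × 0.1063 = 0.1370 mV.

V_B ≈ 0.137 mV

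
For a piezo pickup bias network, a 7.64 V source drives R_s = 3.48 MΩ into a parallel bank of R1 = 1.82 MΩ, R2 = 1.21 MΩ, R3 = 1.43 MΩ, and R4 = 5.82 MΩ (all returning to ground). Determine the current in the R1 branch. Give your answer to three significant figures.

I ≈ 0.476 µA

Equivalent of the parallel group: R_p = 0.4450 MΩ.
V_A = 7.64 × 0.4450/3.925 = 0.8662 V.
I(R1) = V_A / R1 = 0.8662/1.82 = 0.4760 µA.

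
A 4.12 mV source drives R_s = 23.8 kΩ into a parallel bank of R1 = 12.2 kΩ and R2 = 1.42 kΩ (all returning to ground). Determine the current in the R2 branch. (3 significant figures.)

Combine the parallel branches: R_p = (1/12.2 + 1/1.42)⁻¹ = 1.272 kΩ.
V_A by voltage divider: V_A = 4.12 × 1.272/(23.8 + 1.272) = 0.2090 mV.
I(R2) = V_A / R2 = 0.2090/1.42 = 0.1472 µA.
(Check via current divider: I_total = 0.1643 µA; share G_k/ΣG = 0.8957 → same result.)

I ≈ 0.147 µA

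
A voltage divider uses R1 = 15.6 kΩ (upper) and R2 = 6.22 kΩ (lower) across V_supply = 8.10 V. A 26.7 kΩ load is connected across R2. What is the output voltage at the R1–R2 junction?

R2 ‖ R_L = (6.22 × 26.7)/(6.22 + 26.7) = 5.045 kΩ.
Voltage divider with the loaded lower leg: V_out = 8.10 × 5.045/(15.6 + 5.045) = 8.10 × 0.2444 = 1.979 V.

V_out ≈ 1.98 V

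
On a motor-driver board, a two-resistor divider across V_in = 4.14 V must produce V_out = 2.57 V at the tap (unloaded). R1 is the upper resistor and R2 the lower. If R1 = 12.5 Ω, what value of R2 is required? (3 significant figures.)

R2 ≈ 20.5 Ω

The divider ratio is R2/(R1+R2) = 2.57/4.14 = 0.6208.
R2 = R1 · 0.6208/(1 − 0.6208) = 20.46 Ω.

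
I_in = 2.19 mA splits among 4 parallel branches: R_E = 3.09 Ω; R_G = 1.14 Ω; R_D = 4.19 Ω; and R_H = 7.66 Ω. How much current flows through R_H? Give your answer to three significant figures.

I ≈ 0.182 mA

Conductances: ΣG = 1/3.09 + 1/1.14 + 1/4.19 + 1/7.66 = 1.570 (1/Ω).
Current divider: I(R_H) = I_in · G_k/ΣG = 2.19 × (0.1305/1.570) = 2.19 × 0.08315 = 0.1821 mA.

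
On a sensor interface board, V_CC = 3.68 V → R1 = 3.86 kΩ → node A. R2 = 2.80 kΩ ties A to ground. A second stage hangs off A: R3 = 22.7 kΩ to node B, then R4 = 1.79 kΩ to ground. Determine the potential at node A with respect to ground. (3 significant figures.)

Node A sees R2 in parallel with the series input of stage 2, R3 + R4 = 24.49 kΩ.
R2 ‖ (R3+R4) = 2.513 kΩ.
So V_A = 3.68 × 0.3943 = 1.451 V.

V_A ≈ 1.45 V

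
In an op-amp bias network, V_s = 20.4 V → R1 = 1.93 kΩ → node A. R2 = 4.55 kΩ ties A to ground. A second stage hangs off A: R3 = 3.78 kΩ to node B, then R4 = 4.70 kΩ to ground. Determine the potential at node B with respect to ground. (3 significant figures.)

V_B ≈ 6.85 V

The second stage (R3 + R4 = 8.480 kΩ) loads node A in parallel with R2.
Effective lower resistance at A: R2 ‖ 8.480 = 2.961 kΩ.
First divider: V_A = V_s · 2.961/(1.93 + 2.961) = 12.35 V.
Then the unloaded second divider: V_B = V_A × R4/(R3+R4) = 12.35 × 0.5542 = 6.845 V.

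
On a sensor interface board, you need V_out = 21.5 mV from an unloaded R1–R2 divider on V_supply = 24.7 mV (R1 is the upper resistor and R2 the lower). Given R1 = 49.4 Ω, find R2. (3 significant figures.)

Required fraction k = V_out/V_supply = 0.8704.
Rearranging, R2 = R1·k/(1−k) = 49.4 × 6.719 = 331.9 Ω.

R2 ≈ 332 Ω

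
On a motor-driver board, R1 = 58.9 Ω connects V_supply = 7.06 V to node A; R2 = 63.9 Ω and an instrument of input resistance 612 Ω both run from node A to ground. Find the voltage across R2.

V_out ≈ 3.50 V

R2 ‖ R_L = (63.9 × 612)/(63.9 + 612) = 57.86 Ω.
Then V_out = V_supply · R2'/(R1 + R2') = 7.06 × 57.86/116.8 = 3.499 V.
(Unloaded it would be 3.67 V; the load pulls it down.)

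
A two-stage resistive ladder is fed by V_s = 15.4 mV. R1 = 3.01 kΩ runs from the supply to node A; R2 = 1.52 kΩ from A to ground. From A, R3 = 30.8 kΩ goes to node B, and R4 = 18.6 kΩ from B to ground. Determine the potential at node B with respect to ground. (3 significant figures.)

V_B ≈ 1.91 mV

Looking into the second stage from A: R3 + R4 = 49.40 kΩ appears in parallel with R2.
Effective lower resistance at A: R2 ‖ 49.40 = 1.475 kΩ.
So V_A = 15.4 × 0.3288 = 5.064 mV.
Stage 2 is unloaded, so V_B = V_A · R4/(R3+R4) = 5.064 × 18.6/49.40 = 1.907 mV.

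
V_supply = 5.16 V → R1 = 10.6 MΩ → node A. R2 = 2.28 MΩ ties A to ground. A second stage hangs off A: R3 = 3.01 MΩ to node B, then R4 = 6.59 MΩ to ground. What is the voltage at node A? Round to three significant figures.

V_A ≈ 0.764 V

The second stage (R3 + R4 = 9.600 MΩ) loads node A in parallel with R2.
Effective lower resistance at A: R2 ‖ 9.600 = 1.842 MΩ.
So V_A = 5.16 × 0.1481 = 0.7641 V.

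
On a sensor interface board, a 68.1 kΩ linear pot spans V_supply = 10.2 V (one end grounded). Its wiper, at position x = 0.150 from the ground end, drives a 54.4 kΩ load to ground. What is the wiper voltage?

V_out ≈ 1.32 V

Split the track: R_lower = x·R_p = 10.21 kΩ, R_upper = (1−x)·R_p = 57.88 kΩ.
(x·R_p) ‖ R_L = 8.600 kΩ.
Loaded-divider output: V_out = 10.2 × 0.1294 = 1.319 V.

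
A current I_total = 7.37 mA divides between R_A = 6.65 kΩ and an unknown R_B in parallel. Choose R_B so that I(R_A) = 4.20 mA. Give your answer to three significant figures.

In a two-way split, I_A/I_total = R_B/(R_A + R_B).
With f = 0.5699, R_B = R_A · f/(1−f) = 6.65 × 1.325 = 8.811 kΩ.

R_B ≈ 8.81 kΩ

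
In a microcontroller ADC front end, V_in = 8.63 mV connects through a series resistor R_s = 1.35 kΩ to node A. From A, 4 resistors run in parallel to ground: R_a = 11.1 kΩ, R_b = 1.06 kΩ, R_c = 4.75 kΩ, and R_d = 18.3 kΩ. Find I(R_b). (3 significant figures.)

Parallel bank: R_p = 1/(1/11.1 + 1/1.06 + 1/4.75 + 1/18.3) = 0.7700 kΩ.
V_A by voltage divider: V_A = 8.63 × 0.7700/(1.35 + 0.7700) = 3.135 mV.
I(R_b) = V_A / R_b = 3.135/1.06 = 2.957 µA.
(Equivalently: I_total = 4.071 µA, then current-divider fraction G_k/ΣG = 0.7264.)

I ≈ 2.96 µA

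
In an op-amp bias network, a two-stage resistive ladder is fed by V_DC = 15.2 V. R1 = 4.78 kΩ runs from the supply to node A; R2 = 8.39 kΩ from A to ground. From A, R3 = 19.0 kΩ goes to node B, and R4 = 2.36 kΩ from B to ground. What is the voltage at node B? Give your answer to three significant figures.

Node A sees R2 in parallel with the series input of stage 2, R3 + R4 = 21.36 kΩ.
Effective lower resistance at A: R2 ‖ 21.36 = 6.024 kΩ.
First divider: V_A = V_DC · 6.024/(4.78 + 6.024) = 8.475 V.
Then the unloaded second divider: V_B = V_A × R4/(R3+R4) = 8.475 × 0.1105 = 0.9364 V.

V_B ≈ 0.936 V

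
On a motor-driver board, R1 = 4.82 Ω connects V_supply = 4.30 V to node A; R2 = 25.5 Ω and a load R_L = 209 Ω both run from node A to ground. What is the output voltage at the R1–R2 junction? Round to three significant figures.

V_out ≈ 3.55 V

R2 ‖ R_L = (25.5 × 209)/(25.5 + 209) = 22.73 Ω.
Then V_out = V_supply · R2'/(R1 + R2') = 4.30 × 22.73/27.55 = 3.548 V.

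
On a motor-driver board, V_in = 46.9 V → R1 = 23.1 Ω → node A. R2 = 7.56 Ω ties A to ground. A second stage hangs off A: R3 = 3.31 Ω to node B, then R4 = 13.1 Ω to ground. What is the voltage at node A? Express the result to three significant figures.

V_A ≈ 8.58 V

The second stage (R3 + R4 = 16.41 Ω) loads node A in parallel with R2.
Effective lower resistance at A: R2 ‖ 16.41 = 5.176 Ω.
So V_A = 46.9 × 0.1830 = 8.585 V.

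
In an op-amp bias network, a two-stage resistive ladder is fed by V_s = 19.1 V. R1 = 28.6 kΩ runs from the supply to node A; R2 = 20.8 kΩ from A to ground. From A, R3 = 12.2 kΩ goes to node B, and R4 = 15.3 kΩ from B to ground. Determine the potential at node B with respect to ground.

Node A sees R2 in parallel with the series input of stage 2, R3 + R4 = 27.50 kΩ.
R2 ‖ (R3+R4) = 11.84 kΩ.
V_A = 19.1 × 11.84/(28.6 + 11.84) = 5.593 V.
V_B = V_A × 0.5564 = 3.112 V.

V_B ≈ 3.11 V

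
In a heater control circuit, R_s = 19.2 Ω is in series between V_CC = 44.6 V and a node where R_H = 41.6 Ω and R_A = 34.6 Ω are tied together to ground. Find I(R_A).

Combine the parallel branches: R_p = (1/41.6 + 1/34.6)⁻¹ = 18.89 Ω.
V_A = 44.6 × 18.89/38.09 = 22.12 V.
Branch current I = V_A/R_A = 22.12/34.6 = 0.6393 A.

I ≈ 0.639 A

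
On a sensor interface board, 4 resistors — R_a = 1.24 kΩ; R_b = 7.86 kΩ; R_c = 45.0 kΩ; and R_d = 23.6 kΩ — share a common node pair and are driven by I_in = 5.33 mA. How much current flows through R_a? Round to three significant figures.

ΣG = 1/1.24 + 1/7.86 + 1/45.0 + 1/23.6 = 0.9983.
R_a takes the fraction G_k/ΣG = 0.8065/0.9983 = 0.8078, so I = 5.33 × 0.8078 = 4.306 mA.

I ≈ 4.31 mA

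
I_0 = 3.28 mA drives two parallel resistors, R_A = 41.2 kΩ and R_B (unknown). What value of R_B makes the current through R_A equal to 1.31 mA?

Two-branch current divider: I_A = I_0 · R_B/(R_A + R_B).
With f = 0.3994, R_B = R_A · f/(1−f) = 41.2 × 0.6650 = 27.40 kΩ.

R_B ≈ 27.4 kΩ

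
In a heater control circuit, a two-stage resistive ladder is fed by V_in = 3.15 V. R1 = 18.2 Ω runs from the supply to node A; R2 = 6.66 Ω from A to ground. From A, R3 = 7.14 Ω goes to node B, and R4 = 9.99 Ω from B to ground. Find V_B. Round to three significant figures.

V_B ≈ 0.383 V

Node A sees R2 in parallel with the series input of stage 2, R3 + R4 = 17.13 Ω.
Effective lower resistance at A: R2 ‖ 17.13 = 4.796 Ω.
V_A = 3.15 × 4.796/(18.2 + 4.796) = 0.6569 V.
Then the unloaded second divider: V_B = V_A × R4/(R3+R4) = 0.6569 × 0.5832 = 0.3831 V.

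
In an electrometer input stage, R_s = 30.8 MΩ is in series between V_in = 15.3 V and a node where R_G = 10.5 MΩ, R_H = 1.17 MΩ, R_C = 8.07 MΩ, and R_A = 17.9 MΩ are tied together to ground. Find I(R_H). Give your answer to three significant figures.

Equivalent of the parallel group: R_p = 0.8852 MΩ.
V_A = 15.3 × 0.8852/31.69 = 0.4274 V.
Branch current I = V_A/R_H = 0.4274/1.17 = 0.3653 µA.

I ≈ 0.365 µA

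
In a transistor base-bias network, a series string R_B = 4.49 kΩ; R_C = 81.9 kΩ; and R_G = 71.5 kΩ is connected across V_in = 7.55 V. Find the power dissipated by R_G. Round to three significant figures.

P ≈ 0.163 mW

Series current I = V_in/ΣR = 7.55/157.9 = 0.04782 mA.
P(R_G) = I²·R_G = (0.04782)² × 71.5 = 0.1635 mW.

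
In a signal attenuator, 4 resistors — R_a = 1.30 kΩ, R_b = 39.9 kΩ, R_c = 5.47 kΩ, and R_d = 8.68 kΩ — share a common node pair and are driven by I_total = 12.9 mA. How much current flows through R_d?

Total conductance ΣG = 1/1.30 + 1/39.9 + 1/5.47 + 1/8.68 = 1.092 (units of 1/kΩ).
Current divider: I(R_d) = I_total · G_k/ΣG = 12.9 × (0.1152/1.092) = 12.9 × 0.1055 = 1.361 mA.

I ≈ 1.36 mA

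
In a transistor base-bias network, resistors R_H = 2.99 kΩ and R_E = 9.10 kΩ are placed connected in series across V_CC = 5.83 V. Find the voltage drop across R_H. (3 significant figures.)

Series total: ΣR = 2.99 + 9.10 = 12.09 kΩ.
V = V_CC · R/ΣR = 5.83 × 0.2473 = 1.442 V.

V ≈ 1.44 V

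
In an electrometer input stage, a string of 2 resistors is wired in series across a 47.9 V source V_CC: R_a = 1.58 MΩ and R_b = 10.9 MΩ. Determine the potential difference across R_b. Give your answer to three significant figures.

Total series resistance ΣR = 1.58 + 10.9 = 12.48 MΩ.
By the voltage-divider rule, V = 47.9 × 10.90/12.48 = 41.84 V.

V ≈ 41.8 V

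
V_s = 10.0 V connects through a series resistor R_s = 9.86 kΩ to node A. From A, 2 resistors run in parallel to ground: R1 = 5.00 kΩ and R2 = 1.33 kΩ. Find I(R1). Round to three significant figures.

Parallel bank: R_p = 1/(1/5.00 + 1/1.33) = 1.051 kΩ.
V_A by voltage divider: V_A = 10.0 × 1.051/(9.86 + 1.051) = 0.9629 V.
Branch current I = V_A/R1 = 0.9629/5.00 = 0.1926 mA.

I ≈ 0.193 mA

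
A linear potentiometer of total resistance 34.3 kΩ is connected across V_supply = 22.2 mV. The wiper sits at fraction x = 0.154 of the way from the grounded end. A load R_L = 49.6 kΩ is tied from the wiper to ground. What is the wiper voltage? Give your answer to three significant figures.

V_out ≈ 3.14 mV

The pot divides into 29.02 kΩ above the wiper and 5.282 kΩ below.
(x·R_p) ‖ R_L = 4.774 kΩ.
Then V_out = V_supply · 4.774/(29.02 + 4.774) = 3.136 mV.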